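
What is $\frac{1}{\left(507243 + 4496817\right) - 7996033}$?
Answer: $- \frac{1}{2991973} \approx -3.3423 \cdot 10^{-7}$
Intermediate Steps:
$\frac{1}{\left(507243 + 4496817\right) - 7996033} = \frac{1}{5004060 - 7996033} = \frac{1}{-2991973} = - \frac{1}{2991973}$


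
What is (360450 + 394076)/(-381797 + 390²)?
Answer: -754526/229697 ≈ -3.2849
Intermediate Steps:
(360450 + 394076)/(-381797 + 390²) = 754526/(-381797 + 152100) = 754526/(-229697) = 754526*(-1/229697) = -754526/229697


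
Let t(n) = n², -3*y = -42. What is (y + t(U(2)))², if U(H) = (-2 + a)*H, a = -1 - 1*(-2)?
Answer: 324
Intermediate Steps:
a = 1 (a = -1 + 2 = 1)
y = 14 (y = -⅓*(-42) = 14)
U(H) = -H (U(H) = (-2 + 1)*H = -H)
(y + t(U(2)))² = (14 + (-1*2)²)² = (14 + (-2)²)² = (14 + 4)² = 18² = 324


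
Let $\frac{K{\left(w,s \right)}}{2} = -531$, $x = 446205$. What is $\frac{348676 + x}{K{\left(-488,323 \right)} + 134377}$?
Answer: $\frac{794881}{133315} \approx 5.9624$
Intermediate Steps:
$K{\left(w,s \right)} = -1062$ ($K{\left(w,s \right)} = 2 \left(-531\right) = -1062$)
$\frac{348676 + x}{K{\left(-488,323 \right)} + 134377} = \frac{348676 + 446205}{-1062 + 134377} = \frac{794881}{133315}$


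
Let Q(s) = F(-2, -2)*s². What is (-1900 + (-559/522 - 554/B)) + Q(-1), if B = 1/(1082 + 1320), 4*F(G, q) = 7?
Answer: -1391242043/1044 ≈ -1.3326e+6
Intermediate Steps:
F(G, q) = 7/4 (F(G, q) = (¼)*7 = 7/4)
B = 1/2402 ≈ 0.00041632
Q(s) = 7*s²/4
(-1900 + (-559/522 - 554/B)) + Q(-1) = (-1900 + (-559/522 - 554/1/2402)) + (7/4)*(-1)² = (-1900 + (-559*1/522 - 554*2402)) + (7/4)*1 = (-1900 + (-559/522 - 1330708)) + 7/4 = (-1900 - 694630135/522) + 7/4 = -695621935/522 + 7/4 = -1391242043/1044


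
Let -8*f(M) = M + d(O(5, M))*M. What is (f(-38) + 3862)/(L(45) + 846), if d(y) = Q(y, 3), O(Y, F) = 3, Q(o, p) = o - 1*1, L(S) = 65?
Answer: 15505/3644 ≈ 4.2549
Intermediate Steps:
Q(o, p) = -1 + o (Q(o, p) = o - 1 = -1 + o)
d(y) = -1 + y
f(M) = -3*M/8 (f(M) = -(M + (-1 + 3)*M)/8 = -(M + 2*M)/8 = -3*M/8)
(f(-38) + 3862)/(L(45) + 846) = (-3/8*(-38) + 3862)/(65 + 846) = (57/4 + 3862)/911 = (15505/4)*(1/911) = 15505/3644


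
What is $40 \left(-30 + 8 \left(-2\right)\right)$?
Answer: $-1840$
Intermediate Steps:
$40 \left(-30 + 8 \left(-2\right)\right) = 40 \left(-30 - 16\right) = 40 \left(-46\right) = -1840$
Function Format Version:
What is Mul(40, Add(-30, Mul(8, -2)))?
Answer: -1840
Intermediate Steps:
Mul(40, Add(-30, Mul(8, -2))) = Mul(40, Add(-30, -16)) = Mul(40, -46) = -1840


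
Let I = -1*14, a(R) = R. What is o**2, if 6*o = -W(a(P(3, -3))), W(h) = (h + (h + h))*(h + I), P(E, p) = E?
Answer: 1089/4 ≈ 272.25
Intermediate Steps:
I = -14
W(h) = 3*h*(-14 + h) (W(h) = (h + (h + h))*(h - 14) = (h + 2*h)*(-14 + h) = (3*h)*(-14 + h) = 3*h*(-14 + h))
o = 33/2 (o = (-3*3*(-14 + 3))/6 = (-3*3*(-11))/6 = (-1*(-99))/6 = (1/6)*99 = 33/2 ≈ 16.500)
o**2 = (33/2)**2 = 1089/4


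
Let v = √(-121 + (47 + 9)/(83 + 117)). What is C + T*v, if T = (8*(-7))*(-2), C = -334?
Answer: -334 + 112*I*√3018/5 ≈ -334.0 + 1230.6*I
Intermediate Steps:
T = 112 (T = -56*(-2) = 112)
v = I*√3018/5 (v = √(-121 + 56/200) = √(-121 + 56*(1/200)) = √(-121 + 7/25) = √(-3018/25) = I*√3018/5 ≈ 10.987*I)
C + T*v = -334 + 112*(I*√3018/5) = -334 + 112*I*√3018/5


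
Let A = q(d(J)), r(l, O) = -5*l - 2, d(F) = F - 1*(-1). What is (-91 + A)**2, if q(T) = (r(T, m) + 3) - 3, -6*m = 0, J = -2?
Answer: 7744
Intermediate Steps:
m = 0 (m = -1/6*0 = 0)
d(F) = 1 + F (d(F) = F + 1 = 1 + F)
r(l, O) = -2 - 5*l
q(T) = -2 - 5*T (q(T) = ((-2 - 5*T) + 3) - 3 = (1 - 5*T) - 3 = -2 - 5*T)
A = 3 (A = -2 - 5*(1 - 2) = -2 - 5*(-1) = -2 + 5 = 3)
(-91 + A)**2 = (-91 + 3)**2 = (-88)**2 = 7744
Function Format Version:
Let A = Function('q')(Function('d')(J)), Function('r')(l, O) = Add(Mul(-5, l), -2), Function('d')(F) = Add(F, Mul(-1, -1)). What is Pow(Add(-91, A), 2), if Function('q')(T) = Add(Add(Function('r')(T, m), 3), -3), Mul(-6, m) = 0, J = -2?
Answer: 7744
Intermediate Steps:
m = 0 (m = Mul(Rational(-1, 6), 0) = 0)
Function('d')(F) = Add(1, F) (Function('d')(F) = Add(F, 1) = Add(1, F))
Function('r')(l, O) = Add(-2, Mul(-5, l))
Function('q')(T) = Add(-2, Mul(-5, T)) (Function('q')(T) = Add(Add(Add(-2, Mul(-5, T)), 3), -3) = Add(Add(1, Mul(-5, T)), -3) = Add(-2, Mul(-5, T)))
A = 3 (A = Add(-2, Mul(-5, Add(1, -2))) = Add(-2, Mul(-5, -1)) = Add(-2, 5) = 3)
Pow(Add(-91, A), 2) = Pow(Add(-91, 3), 2) = Pow(-88, 2) = 7744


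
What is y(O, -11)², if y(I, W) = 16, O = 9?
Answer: 256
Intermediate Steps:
y(O, -11)² = 16² = 256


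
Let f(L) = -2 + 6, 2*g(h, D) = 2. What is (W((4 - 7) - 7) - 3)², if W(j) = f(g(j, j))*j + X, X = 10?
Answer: 1089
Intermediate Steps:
g(h, D) = 1 (g(h, D) = (½)*2 = 1)
f(L) = 4
W(j) = 10 + 4*j (W(j) = 4*j + 10 = 10 + 4*j)
(W((4 - 7) - 7) - 3)² = ((10 + 4*((4 - 7) - 7)) - 3)² = ((10 + 4*(-3 - 7)) - 3)² = ((10 + 4*(-10)) - 3)² = ((10 - 40) - 3)² = (-30 - 3)² = (-33)² = 1089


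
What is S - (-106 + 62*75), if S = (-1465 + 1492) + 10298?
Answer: 5781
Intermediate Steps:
S = 10325 (S = 27 + 10298 = 10325)
S - (-106 + 62*75) = 10325 - (-106 + 62*75) = 10325 - (-106 + 4650) = 10325 - 1*4544 = 10325 - 4544 = 5781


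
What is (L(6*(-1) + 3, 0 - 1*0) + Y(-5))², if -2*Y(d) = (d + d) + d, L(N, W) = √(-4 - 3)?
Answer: 197/4 + 15*I*√7 ≈ 49.25 + 39.686*I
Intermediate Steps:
L(N, W) = I*√7 (L(N, W) = √(-7) = I*√7)
Y(d) = -3*d/2 (Y(d) = -((d + d) + d)/2 = -(2*d + d)/2 = -3*d/2)
(L(6*(-1) + 3, 0 - 1*0) + Y(-5))² = (I*√7 - 3/2*(-5))² = (I*√7 + 15/2)² = (15/2 + I*√7)²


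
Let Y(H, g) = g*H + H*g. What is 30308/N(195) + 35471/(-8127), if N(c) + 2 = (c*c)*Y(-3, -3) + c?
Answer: -24038658737/5564093661 ≈ -4.3203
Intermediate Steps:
Y(H, g) = 2*H*g (Y(H, g) = H*g + H*g = 2*H*g)
N(c) = -2 + c + 18*c² (N(c) = -2 + ((c*c)*(2*(-3)*(-3)) + c) = -2 + (c²*18 + c) = -2 + (18*c² + c) = -2 + (c + 18*c²) = -2 + c + 18*c²)
30308/N(195) + 35471/(-8127) = 30308/(-2 + 195 + 18*195²) + 35471/(-8127) = 30308/(-2 + 195 + 18*38025) + 35471*(-1/8127) = 30308/(-2 + 195 + 684450) - 35471/8127 = 30308/684643 - 35471/8127 = -24038658737/5564093661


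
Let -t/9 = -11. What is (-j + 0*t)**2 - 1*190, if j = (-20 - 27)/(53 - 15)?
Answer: -272151/1444 ≈ -188.47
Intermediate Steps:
t = 99 (t = -9*(-11) = 99)
j = -47/38 ≈ -1.2368
(-j + 0*t)**2 - 1*190 = (-1*(-47/38) + 0*99)**2 - 1*190 = (47/38 + 0)**2 - 190 = (47/38)**2 - 190 = 2209/1444 - 190 = -272151/1444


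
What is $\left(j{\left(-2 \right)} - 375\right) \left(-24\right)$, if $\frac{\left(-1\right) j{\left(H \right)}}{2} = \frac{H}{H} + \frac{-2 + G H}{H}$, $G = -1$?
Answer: $9048$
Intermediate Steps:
$j{\left(H \right)} = -2 - \frac{2 \left(-2 - H\right)}{H}$ ($j{\left(H \right)} = - 2 \left(\frac{H}{H} + \frac{-2 - H}{H}\right) = - 2 \left(1 + \frac{-2 - H}{H}\right) = -2 - \frac{2 \left(-2 - H\right)}{H}$)
$\left(j{\left(-2 \right)} - 375\right) \left(-24\right) = \left(\frac{4}{-2} - 375\right) \left(-24\right) = \left(4 \left(- \frac{1}{2}\right) - 375\right) \left(-24\right) = \left(-2 - 375\right) \left(-24\right) = \left(-377\right) \left(-24\right) = 9048$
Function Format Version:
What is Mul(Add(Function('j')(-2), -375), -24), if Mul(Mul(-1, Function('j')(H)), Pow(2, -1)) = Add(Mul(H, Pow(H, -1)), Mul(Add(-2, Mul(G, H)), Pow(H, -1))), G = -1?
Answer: 9048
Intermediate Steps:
Function('j')(H) = Add(-2, Mul(-2, Pow(H, -1), Add(-2, Mul(-1, H)))) (Function('j')(H) = Mul(-2, Add(Mul(H, Pow(H, -1)), Mul(Add(-2, Mul(-1, H)), Pow(H, -1)))) = Mul(-2, Add(1, Mul(Pow(H, -1), Add(-2, Mul(-1, H))))) = Add(-2, Mul(-2, Pow(H, -1), Add(-2, Mul(-1, H)))))
Mul(Add(Function('j')(-2), -375), -24) = Mul(Add(Mul(4, Pow(-2, -1)), -375), -24) = Mul(Add(Mul(4, Rational(-1, 2)), -375), -24) = Mul(Add(-2, -375), -24) = Mul(-377, -24) = 9048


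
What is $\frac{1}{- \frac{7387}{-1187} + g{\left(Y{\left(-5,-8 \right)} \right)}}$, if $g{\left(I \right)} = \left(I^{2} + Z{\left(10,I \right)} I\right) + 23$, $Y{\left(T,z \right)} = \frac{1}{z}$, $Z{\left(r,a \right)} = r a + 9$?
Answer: $\frac{75968}{2147625} \approx 0.035373$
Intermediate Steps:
$Z{\left(r,a \right)} = 9 + a r$ ($Z{\left(r,a \right)} = a r + 9 = 9 + a r$)
$g{\left(I \right)} = 23 + I^{2} + I \left(9 + 10 I\right)$ ($g{\left(I \right)} = \left(I^{2} + \left(9 + I 10\right) I\right) + 23 = \left(I^{2} + \left(9 + 10 I\right) I\right) + 23 = \left(I^{2} + I \left(9 + 10 I\right)\right) + 23 = 23 + I^{2} + I \left(9 + 10 I\right)$)
$\frac{1}{- \frac{7387}{-1187} + g{\left(Y{\left(-5,-8 \right)} \right)}} = \frac{1}{- \frac{7387}{-1187} + \left(23 + \frac{9}{-8} + 11 \left(\frac{1}{-8}\right)^{2}\right)} = \frac{1}{\left(-7387\right) \left(- \frac{1}{1187}\right) + \left(23 + 9 \left(- \frac{1}{8}\right) + 11 \left(- \frac{1}{8}\right)^{2}\right)} = \frac{1}{\frac{7387}{1187} + \left(23 - \frac{9}{8} + 11 \cdot \frac{1}{64}\right)} = \frac{1}{\frac{7387}{1187} + \left(23 - \frac{9}{8} + \frac{11}{64}\right)} = \frac{1}{\frac{7387}{1187} + \frac{1411}{64}} = \frac{1}{\frac{2147625}{75968}} = \frac{75968}{2147625}$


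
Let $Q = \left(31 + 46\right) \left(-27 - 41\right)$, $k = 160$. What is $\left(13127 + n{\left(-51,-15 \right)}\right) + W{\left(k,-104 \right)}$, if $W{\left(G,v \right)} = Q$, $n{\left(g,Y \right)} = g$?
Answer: $7840$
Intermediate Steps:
$Q = -5236$ ($Q = 77 \left(-68\right) = -5236$)
$W{\left(G,v \right)} = -5236$
$\left(13127 + n{\left(-51,-15 \right)}\right) + W{\left(k,-104 \right)} = \left(13127 - 51\right) - 5236 = 13076 - 5236 = 7840$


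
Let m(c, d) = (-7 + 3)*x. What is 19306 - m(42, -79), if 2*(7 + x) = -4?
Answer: 19270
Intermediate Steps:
x = -9 (x = -7 + (1/2)*(-4) = -7 - 2 = -9)
m(c, d) = 36 (m(c, d) = (-7 + 3)*(-9) = -4*(-9) = 36)
19306 - m(42, -79) = 19306 - 1*36 = 19306 - 36 = 19270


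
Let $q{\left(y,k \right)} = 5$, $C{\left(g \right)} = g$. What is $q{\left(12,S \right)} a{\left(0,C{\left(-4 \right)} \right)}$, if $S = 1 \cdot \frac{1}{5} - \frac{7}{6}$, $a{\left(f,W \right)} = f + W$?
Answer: $-20$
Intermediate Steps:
$a{\left(f,W \right)} = W + f$
$S = - \frac{29}{30}$ ($S = 1 \cdot \frac{1}{5} - \frac{7}{6} = \frac{1}{5} - \frac{7}{6} = - \frac{29}{30} \approx -0.96667$)
$q{\left(12,S \right)} a{\left(0,C{\left(-4 \right)} \right)} = 5 \left(-4 + 0\right) = 5 \left(-4\right) = -20$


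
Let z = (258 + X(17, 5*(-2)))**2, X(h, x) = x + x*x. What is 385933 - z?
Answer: 264829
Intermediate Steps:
X(h, x) = x + x**2
z = 121104 (z = (258 + (5*(-2))*(1 + 5*(-2)))**2 = (258 - 10*(1 - 10))**2 = (258 - 10*(-9))**2 = (258 + 90)**2 = 348**2 = 121104)
385933 - z = 385933 - 1*121104 = 385933 - 121104 = 264829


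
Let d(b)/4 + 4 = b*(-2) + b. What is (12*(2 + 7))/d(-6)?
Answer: 27/2 ≈ 13.500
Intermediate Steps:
d(b) = -16 - 4*b (d(b) = -16 + 4*(b*(-2) + b) = -16 + 4*(-2*b + b) = -16 + 4*(-b) = -16 - 4*b)
(12*(2 + 7))/d(-6) = (12*(2 + 7))/(-16 - 4*(-6)) = (12*9)/(-16 + 24) = 108/8 = 108*(⅛) = 27/2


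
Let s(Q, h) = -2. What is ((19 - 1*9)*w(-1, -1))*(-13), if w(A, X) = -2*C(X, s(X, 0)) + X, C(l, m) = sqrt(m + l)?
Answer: 130 + 260*I*sqrt(3) ≈ 130.0 + 450.33*I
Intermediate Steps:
C(l, m) = sqrt(l + m)
w(A, X) = X - 2*sqrt(-2 + X) (w(A, X) = -2*sqrt(X - 2) + X = -2*sqrt(-2 + X) + X = X - 2*sqrt(-2 + X))
((19 - 1*9)*w(-1, -1))*(-13) = ((19 - 1*9)*(-1 - 2*sqrt(-2 - 1)))*(-13) = ((19 - 9)*(-1 - 2*I*sqrt(3)))*(-13) = (10*(-1 - 2*I*sqrt(3)))*(-13) = (-10 - 20*I*sqrt(3))*(-13) = 130 + 260*I*sqrt(3)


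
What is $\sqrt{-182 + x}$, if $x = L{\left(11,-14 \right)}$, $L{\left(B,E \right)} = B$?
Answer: $3 i \sqrt{19} \approx 13.077 i$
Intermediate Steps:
$x = 11$
$\sqrt{-182 + x} = \sqrt{-182 + 11} = \sqrt{-171} = 3 i \sqrt{19}$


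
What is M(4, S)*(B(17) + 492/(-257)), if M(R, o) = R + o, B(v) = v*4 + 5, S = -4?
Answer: 0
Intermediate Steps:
B(v) = 5 + 4*v (B(v) = 4*v + 5 = 5 + 4*v)
M(4, S)*(B(17) + 492/(-257)) = (4 - 4)*((5 + 4*17) + 492/(-257)) = 0*((5 + 68) + 492*(-1/257)) = 0*(73 - 492/257) = 0*(18269/257) = 0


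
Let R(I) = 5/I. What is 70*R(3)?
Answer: 350/3 ≈ 116.67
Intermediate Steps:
70*R(3) = 70*(5/3) = 350/3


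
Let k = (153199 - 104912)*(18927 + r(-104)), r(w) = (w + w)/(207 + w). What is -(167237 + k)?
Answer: -94141770762/103 ≈ -9.1400e+8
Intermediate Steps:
r(w) = 2*w/(207 + w) (r(w) = (2*w)/(207 + w) = 2*w/(207 + w))
k = 94124545351/103 (k = (153199 - 104912)*(18927 + 2*(-104)/(207 - 104)) = 48287*(18927 + 2*(-104)/103) = 48287*(18927 + 2*(-104)*(1/103)) = 48287*(18927 - 208/103) = 48287*(1949273/103) = 94124545351/103 ≈ 9.1383e+8)
-(167237 + k) = -(167237 + 94124545351/103) = -1*94141770762/103 = -94141770762/103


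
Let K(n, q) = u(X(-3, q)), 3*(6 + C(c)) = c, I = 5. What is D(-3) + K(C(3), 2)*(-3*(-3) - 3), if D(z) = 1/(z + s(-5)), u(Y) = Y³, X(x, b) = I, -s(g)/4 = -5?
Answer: 12751/17 ≈ 750.06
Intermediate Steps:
s(g) = 20 (s(g) = -4*(-5) = 20)
X(x, b) = 5
C(c) = -6 + c/3
K(n, q) = 125 (K(n, q) = 5³ = 125)
D(z) = 1/(20 + z) (D(z) = 1/(z + 20) = 1/(20 + z))
D(-3) + K(C(3), 2)*(-3*(-3) - 3) = 1/(20 - 3) + 125*(-3*(-3) - 3) = 1/17 + 125*(9 - 3) = 1/17 + 125*6 = 1/17 + 750 = 12751/17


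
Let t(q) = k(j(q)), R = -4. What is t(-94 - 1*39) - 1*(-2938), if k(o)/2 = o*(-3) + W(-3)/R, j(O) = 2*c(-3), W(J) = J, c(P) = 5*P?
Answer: 6239/2 ≈ 3119.5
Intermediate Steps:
j(O) = -30 (j(O) = 2*(5*(-3)) = 2*(-15) = -30)
k(o) = 3/2 - 6*o (k(o) = 2*(o*(-3) - 3/(-4)) = 2*(-3*o - 3*(-¼)) = 2*(-3*o + ¾) = 2*(¾ - 3*o) = 3/2 - 6*o)
t(q) = 363/2 (t(q) = 3/2 - 6*(-30) = 3/2 + 180 = 363/2)
t(-94 - 1*39) - 1*(-2938) = 363/2 - 1*(-2938) = 363/2 + 2938 = 6239/2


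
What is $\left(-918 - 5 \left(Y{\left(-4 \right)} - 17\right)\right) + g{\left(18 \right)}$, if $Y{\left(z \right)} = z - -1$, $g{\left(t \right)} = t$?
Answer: $-800$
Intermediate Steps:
$Y{\left(z \right)} = 1 + z$ ($Y{\left(z \right)} = z + 1 = 1 + z$)
$\left(-918 - 5 \left(Y{\left(-4 \right)} - 17\right)\right) + g{\left(18 \right)} = \left(-918 - 5 \left(\left(1 - 4\right) - 17\right)\right) + 18 = \left(-918 - 5 \left(-3 - 17\right)\right) + 18 = \left(-918 - -100\right) + 18 = \left(-918 + 100\right) + 18 = -818 + 18 = -800$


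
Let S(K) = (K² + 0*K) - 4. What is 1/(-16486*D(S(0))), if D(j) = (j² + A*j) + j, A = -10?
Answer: -1/857272 ≈ -1.1665e-6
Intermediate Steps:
S(K) = -4 + K² (S(K) = (K² + 0) - 4 = K² - 4 = -4 + K²)
D(j) = j² - 9*j (D(j) = (j² - 10*j) + j = j² - 9*j)
1/(-16486*D(S(0))) = 1/(-16486*(-4 + 0²)*(-9 + (-4 + 0²))) = 1/(-16486*(-4 + 0)*(-9 + (-4 + 0))) = 1/(-(-65944)*(-9 - 4)) = 1/(-(-65944)*(-13)) = 1/(-16486*52) = 1/(-857272) = -1/857272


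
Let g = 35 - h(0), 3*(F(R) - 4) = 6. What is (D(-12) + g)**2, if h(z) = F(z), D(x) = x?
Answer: 289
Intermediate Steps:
F(R) = 6 (F(R) = 4 + (1/3)*6 = 4 + 2 = 6)
h(z) = 6
g = 29 (g = 35 - 1*6 = 35 - 6 = 29)
(D(-12) + g)**2 = (-12 + 29)**2 = 17**2 = 289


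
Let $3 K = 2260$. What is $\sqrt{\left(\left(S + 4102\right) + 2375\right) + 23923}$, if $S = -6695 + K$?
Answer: $\frac{5 \sqrt{8805}}{3} \approx 156.39$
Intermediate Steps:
$K = \frac{2260}{3}$ ($K = \frac{1}{3} \cdot 2260 = \frac{2260}{3} \approx 753.33$)
$S = - \frac{17825}{3}$ ($S = -6695 + \frac{2260}{3} = - \frac{17825}{3} \approx -5941.7$)
$\sqrt{\left(\left(S + 4102\right) + 2375\right) + 23923} = \sqrt{\left(\left(- \frac{17825}{3} + 4102\right) + 2375\right) + 23923} = \sqrt{\left(- \frac{5519}{3} + 2375\right) + 23923} = \sqrt{\frac{1606}{3} + 23923} = \sqrt{\frac{73375}{3}} = \frac{5 \sqrt{8805}}{3}$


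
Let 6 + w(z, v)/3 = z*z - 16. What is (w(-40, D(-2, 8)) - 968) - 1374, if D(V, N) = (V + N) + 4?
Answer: 2392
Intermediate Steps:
D(V, N) = 4 + N + V (D(V, N) = (N + V) + 4 = 4 + N + V)
w(z, v) = -66 + 3*z² (w(z, v) = -18 + 3*(z*z - 16) = -18 + 3*(z² - 16) = -18 + 3*(-16 + z²) = -18 + (-48 + 3*z²) = -66 + 3*z²)
(w(-40, D(-2, 8)) - 968) - 1374 = ((-66 + 3*(-40)²) - 968) - 1374 = ((-66 + 3*1600) - 968) - 1374 = ((-66 + 4800) - 968) - 1374 = (4734 - 968) - 1374 = 3766 - 1374 = 2392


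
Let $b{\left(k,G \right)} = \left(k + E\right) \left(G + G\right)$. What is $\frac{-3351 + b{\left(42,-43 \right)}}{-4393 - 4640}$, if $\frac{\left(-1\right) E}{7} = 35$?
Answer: $- \frac{14107}{9033} \approx -1.5617$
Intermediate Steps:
$E = -245$ ($E = \left(-7\right) 35 = -245$)
$b{\left(k,G \right)} = 2 G \left(-245 + k\right)$ ($b{\left(k,G \right)} = \left(k - 245\right) \left(G + G\right) = \left(-245 + k\right) 2 G = 2 G \left(-245 + k\right)$)
$\frac{-3351 + b{\left(42,-43 \right)}}{-4393 - 4640} = \frac{-3351 + 2 \left(-43\right) \left(-245 + 42\right)}{-4393 - 4640} = \frac{-3351 + 2 \left(-43\right) \left(-203\right)}{-9033} = \left(-3351 + 17458\right) \left(- \frac{1}{9033}\right) = 14107 \left(- \frac{1}{9033}\right) = - \frac{14107}{9033}$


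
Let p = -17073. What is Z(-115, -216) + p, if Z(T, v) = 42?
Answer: -17031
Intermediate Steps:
Z(-115, -216) + p = 42 - 17073 = -17031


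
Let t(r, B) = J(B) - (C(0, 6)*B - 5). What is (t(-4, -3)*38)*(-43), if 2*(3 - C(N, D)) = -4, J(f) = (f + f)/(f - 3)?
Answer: -34314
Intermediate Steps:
J(f) = 2*f/(-3 + f) (J(f) = (2*f)/(-3 + f) = 2*f/(-3 + f))
C(N, D) = 5 (C(N, D) = 3 - 1/2*(-4) = 3 + 2 = 5)
t(r, B) = 5 - 5*B + 2*B/(-3 + B) (t(r, B) = 2*B/(-3 + B) - (5*B - 5) = 2*B/(-3 + B) - (-5 + 5*B) = 2*B/(-3 + B) + (5 - 5*B) = 5 - 5*B + 2*B/(-3 + B))
(t(-4, -3)*38)*(-43) = (((-15 - 5*(-3)**2 + 22*(-3))/(-3 - 3))*38)*(-43) = (((-15 - 5*9 - 66)/(-6))*38)*(-43) = (-(-15 - 45 - 66)/6*38)*(-43) = (-1/6*(-126)*38)*(-43) = (21*38)*(-43) = 798*(-43) = -34314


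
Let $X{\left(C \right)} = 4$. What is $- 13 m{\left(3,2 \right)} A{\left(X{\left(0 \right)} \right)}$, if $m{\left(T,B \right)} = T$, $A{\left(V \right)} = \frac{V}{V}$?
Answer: $-39$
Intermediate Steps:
$A{\left(V \right)} = 1$
$- 13 m{\left(3,2 \right)} A{\left(X{\left(0 \right)} \right)} = \left(-13\right) 3 \cdot 1 = \left(-39\right) 1 = -39$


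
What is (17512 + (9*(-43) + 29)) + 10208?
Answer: 27362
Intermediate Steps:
(17512 + (9*(-43) + 29)) + 10208 = (17512 + (-387 + 29)) + 10208 = (17512 - 358) + 10208 = 17154 + 10208 = 27362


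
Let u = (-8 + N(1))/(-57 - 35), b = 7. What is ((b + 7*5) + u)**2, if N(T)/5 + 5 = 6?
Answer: 14953689/8464 ≈ 1766.7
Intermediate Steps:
N(T) = 5 (N(T) = -25 + 5*6 = -25 + 30 = 5)
u = 3/92 (u = (-8 + 5)/(-57 - 35) = -3/(-92) = -3*(-1/92) = 3/92 ≈ 0.032609)
((b + 7*5) + u)**2 = ((7 + 7*5) + 3/92)**2 = ((7 + 35) + 3/92)**2 = (42 + 3/92)**2 = (3867/92)**2 = 14953689/8464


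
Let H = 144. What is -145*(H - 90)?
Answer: -7830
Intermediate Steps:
-145*(H - 90) = -145*(144 - 90) = -145*54 = -7830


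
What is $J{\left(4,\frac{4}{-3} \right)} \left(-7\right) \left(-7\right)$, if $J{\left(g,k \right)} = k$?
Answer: $- \frac{196}{3} \approx -65.333$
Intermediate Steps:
$J{\left(4,\frac{4}{-3} \right)} \left(-7\right) \left(-7\right) = \frac{4}{-3} \left(-7\right) \left(-7\right) = 4 \left(- \frac{1}{3}\right) \left(-7\right) \left(-7\right) = \left(- \frac{4}{3}\right) \left(-7\right) \left(-7\right) = \frac{28}{3} \left(-7\right) = - \frac{196}{3}$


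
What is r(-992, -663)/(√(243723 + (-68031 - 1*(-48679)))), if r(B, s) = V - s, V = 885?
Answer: 1548*√4579/32053 ≈ 3.2680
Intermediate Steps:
r(B, s) = 885 - s
r(-992, -663)/(√(243723 + (-68031 - 1*(-48679)))) = (885 - 1*(-663))/(√(243723 + (-68031 - 1*(-48679)))) = (885 + 663)/(√(243723 + (-68031 + 48679))) = 1548/(√(243723 - 19352)) = 1548/(√224371) = 1548/((7*√4579)) = 1548*(√4579/32053) = 1548*√4579/32053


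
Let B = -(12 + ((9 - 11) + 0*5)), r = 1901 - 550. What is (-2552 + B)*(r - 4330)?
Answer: 7632198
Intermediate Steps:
r = 1351
B = -10 (B = -(12 + (-2 + 0)) = -(12 - 2) = -1*10 = -10)
(-2552 + B)*(r - 4330) = (-2552 - 10)*(1351 - 4330) = -2562*(-2979) = 7632198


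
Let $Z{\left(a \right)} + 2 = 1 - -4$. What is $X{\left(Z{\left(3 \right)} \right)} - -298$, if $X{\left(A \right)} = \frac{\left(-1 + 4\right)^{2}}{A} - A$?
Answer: $298$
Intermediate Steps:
$Z{\left(a \right)} = 3$ ($Z{\left(a \right)} = -2 + \left(1 - -4\right) = -2 + \left(1 + 4\right) = -2 + 5 = 3$)
$X{\left(A \right)} = - A + \frac{9}{A}$ ($X{\left(A \right)} = \frac{3^{2}}{A} - A = \frac{9}{A} - A = - A + \frac{9}{A}$)
$X{\left(Z{\left(3 \right)} \right)} - -298 = \left(\left(-1\right) 3 + \frac{9}{3}\right) - -298 = \left(-3 + 9 \cdot \frac{1}{3}\right) + 298 = \left(-3 + 3\right) + 298 = 0 + 298 = 298$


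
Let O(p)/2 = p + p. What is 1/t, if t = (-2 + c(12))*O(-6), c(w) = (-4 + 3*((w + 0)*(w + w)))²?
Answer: -1/17750352 ≈ -5.6337e-8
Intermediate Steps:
O(p) = 4*p (O(p) = 2*(p + p) = 2*(2*p) = 4*p)
c(w) = (-4 + 6*w²)² (c(w) = (-4 + 3*(w*(2*w)))² = (-4 + 3*(2*w²))² = (-4 + 6*w²)²)
t = -17750352 (t = (-2 + 4*(-2 + 3*12²)²)*(4*(-6)) = (-2 + 4*(-2 + 3*144)²)*(-24) = (-2 + 4*(-2 + 432)²)*(-24) = (-2 + 4*430²)*(-24) = (-2 + 4*184900)*(-24) = (-2 + 739600)*(-24) = 739598*(-24) = -17750352)
1/t = 1/(-17750352) = -1/17750352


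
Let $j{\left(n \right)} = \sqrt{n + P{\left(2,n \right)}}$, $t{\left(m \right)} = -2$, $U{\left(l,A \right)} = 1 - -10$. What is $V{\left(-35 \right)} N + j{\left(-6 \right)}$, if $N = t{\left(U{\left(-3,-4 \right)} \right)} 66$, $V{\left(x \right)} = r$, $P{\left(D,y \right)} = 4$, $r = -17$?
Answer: $2244 + i \sqrt{2} \approx 2244.0 + 1.4142 i$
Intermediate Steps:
$U{\left(l,A \right)} = 11$ ($U{\left(l,A \right)} = 1 + 10 = 11$)
$j{\left(n \right)} = \sqrt{4 + n}$ ($j{\left(n \right)} = \sqrt{n + 4} = \sqrt{4 + n}$)
$V{\left(x \right)} = -17$
$N = -132$ ($N = \left(-2\right) 66 = -132$)
$V{\left(-35 \right)} N + j{\left(-6 \right)} = \left(-17\right) \left(-132\right) + \sqrt{4 - 6} = 2244 + \sqrt{-2} = 2244 + i \sqrt{2}$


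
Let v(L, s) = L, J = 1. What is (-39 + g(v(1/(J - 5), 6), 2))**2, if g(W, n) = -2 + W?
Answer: 27225/16 ≈ 1701.6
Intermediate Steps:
(-39 + g(v(1/(J - 5), 6), 2))**2 = (-39 + (-2 + 1/(1 - 5)))**2 = (-39 + (-2 + 1/(-4)))**2 = (-39 + (-2 - 1/4))**2 = (-39 - 9/4)**2 = (-165/4)**2 = 27225/16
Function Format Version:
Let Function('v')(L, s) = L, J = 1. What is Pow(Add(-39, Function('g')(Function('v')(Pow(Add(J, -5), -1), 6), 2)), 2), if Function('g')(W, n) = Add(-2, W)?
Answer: Rational(27225, 16) ≈ 1701.6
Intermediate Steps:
Pow(Add(-39, Function('g')(Function('v')(Pow(Add(J, -5), -1), 6), 2)), 2) = Pow(Add(-39, Add(-2, Pow(Add(1, -5), -1))), 2) = Pow(Add(-39, Add(-2, Pow(-4, -1))), 2) = Pow(Add(-39, Add(-2, Rational(-1, 4))), 2) = Pow(Add(-39, Rational(-9, 4)), 2) = Pow(Rational(-165, 4), 2) = Rational(27225, 16)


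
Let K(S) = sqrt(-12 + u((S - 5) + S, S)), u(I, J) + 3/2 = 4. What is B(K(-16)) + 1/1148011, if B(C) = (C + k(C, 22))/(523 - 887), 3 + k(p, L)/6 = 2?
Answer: 3444215/208938002 - I*sqrt(38)/728 ≈ 0.016484 - 0.0084676*I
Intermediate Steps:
u(I, J) = 5/2 (u(I, J) = -3/2 + 4 = 5/2)
k(p, L) = -6 (k(p, L) = -18 + 6*2 = -18 + 12 = -6)
K(S) = I*sqrt(38)/2 (K(S) = sqrt(-12 + 5/2) = sqrt(-19/2) = I*sqrt(38)/2)
B(C) = 3/182 - C/364 (B(C) = (C - 6)/(523 - 887) = (-6 + C)/(-364) = (-6 + C)*(-1/364) = 3/182 - C/364)
B(K(-16)) + 1/1148011 = (3/182 - I*sqrt(38)/728) + 1/1148011 = 3444215/208938002 - I*sqrt(38)/728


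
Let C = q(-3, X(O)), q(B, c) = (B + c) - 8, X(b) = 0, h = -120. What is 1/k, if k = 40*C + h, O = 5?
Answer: -1/560 ≈ -0.0017857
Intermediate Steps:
q(B, c) = -8 + B + c
C = -11 (C = -8 - 3 + 0 = -11)
k = -560 (k = 40*(-11) - 120 = -440 - 120 = -560)
1/k = 1/(-560) = -1/560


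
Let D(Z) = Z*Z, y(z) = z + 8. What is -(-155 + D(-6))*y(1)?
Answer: 1071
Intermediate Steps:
y(z) = 8 + z
D(Z) = Z**2
-(-155 + D(-6))*y(1) = -(-155 + (-6)**2)*(8 + 1) = -(-155 + 36)*9 = -(-119)*9 = -1*(-1071) = 1071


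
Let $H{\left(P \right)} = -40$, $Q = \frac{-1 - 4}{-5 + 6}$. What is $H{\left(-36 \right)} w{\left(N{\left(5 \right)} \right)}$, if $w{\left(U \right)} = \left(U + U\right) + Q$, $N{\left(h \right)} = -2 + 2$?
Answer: $200$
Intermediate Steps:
$Q = -5$ ($Q = - \frac{5}{1} = \left(-5\right) 1 = -5$)
$N{\left(h \right)} = 0$
$w{\left(U \right)} = -5 + 2 U$ ($w{\left(U \right)} = \left(U + U\right) - 5 = 2 U - 5 = -5 + 2 U$)
$H{\left(-36 \right)} w{\left(N{\left(5 \right)} \right)} = - 40 \left(-5 + 2 \cdot 0\right) = - 40 \left(-5 + 0\right) = \left(-40\right) \left(-5\right) = 200$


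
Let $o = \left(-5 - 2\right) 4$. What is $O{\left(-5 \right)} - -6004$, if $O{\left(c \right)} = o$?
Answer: $5976$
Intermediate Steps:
$o = -28$ ($o = \left(-7\right) 4 = -28$)
$O{\left(c \right)} = -28$
$O{\left(-5 \right)} - -6004 = -28 - -6004 = -28 + 6004 = 5976$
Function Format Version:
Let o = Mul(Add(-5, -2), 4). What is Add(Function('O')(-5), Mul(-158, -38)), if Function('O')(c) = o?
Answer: 5976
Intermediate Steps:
o = -28 (o = Mul(-7, 4) = -28)
Function('O')(c) = -28
Add(Function('O')(-5), Mul(-158, -38)) = Add(-28, Mul(-158, -38)) = Add(-28, 6004) = 5976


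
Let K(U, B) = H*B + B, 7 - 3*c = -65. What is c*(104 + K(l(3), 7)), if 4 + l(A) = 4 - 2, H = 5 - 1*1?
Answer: 3336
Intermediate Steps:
H = 4 (H = 5 - 1 = 4)
l(A) = -2 (l(A) = -4 + (4 - 2) = -4 + 2 = -2)
c = 24 (c = 7/3 - ⅓*(-65) = 7/3 + 65/3 = 24)
K(U, B) = 5*B (K(U, B) = 4*B + B = 5*B)
c*(104 + K(l(3), 7)) = 24*(104 + 5*7) = 24*(104 + 35) = 24*139 = 3336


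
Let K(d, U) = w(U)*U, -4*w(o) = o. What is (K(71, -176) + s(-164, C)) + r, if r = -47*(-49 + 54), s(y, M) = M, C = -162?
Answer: -8141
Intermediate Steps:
w(o) = -o/4
K(d, U) = -U²/4 (K(d, U) = (-U/4)*U = -U²/4)
r = -235 (r = -47*5 = -235)
(K(71, -176) + s(-164, C)) + r = (-¼*(-176)² - 162) - 235 = (-¼*30976 - 162) - 235 = (-7744 - 162) - 235 = -7906 - 235 = -8141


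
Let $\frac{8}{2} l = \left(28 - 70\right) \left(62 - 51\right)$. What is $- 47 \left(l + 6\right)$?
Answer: $\frac{10293}{2} \approx 5146.5$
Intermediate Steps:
$l = - \frac{231}{2}$ ($l = \frac{\left(28 - 70\right) \left(62 - 51\right)}{4} = \frac{\left(-42\right) 11}{4} = \frac{1}{4} \left(-462\right) = - \frac{231}{2} \approx -115.5$)
$- 47 \left(l + 6\right) = - 47 \left(- \frac{231}{2} + 6\right) = \left(-47\right) \left(- \frac{219}{2}\right) = \frac{10293}{2}$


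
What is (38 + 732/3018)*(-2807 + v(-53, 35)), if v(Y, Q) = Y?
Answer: -55014960/503 ≈ -1.0937e+5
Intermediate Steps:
(38 + 732/3018)*(-2807 + v(-53, 35)) = (38 + 732/3018)*(-2807 - 53) = (38 + 732*(1/3018))*(-2860) = (38 + 122/503)*(-2860) = (19236/503)*(-2860) = -55014960/503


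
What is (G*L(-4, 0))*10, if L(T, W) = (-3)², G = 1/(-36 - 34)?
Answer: -9/7 ≈ -1.2857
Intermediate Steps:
G = -1/70 (G = 1/(-70) = -1/70 ≈ -0.014286)
L(T, W) = 9
(G*L(-4, 0))*10 = -1/70*9*10 = -9/70*10 = -9/7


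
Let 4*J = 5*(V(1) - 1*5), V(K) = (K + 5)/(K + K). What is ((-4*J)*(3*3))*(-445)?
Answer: -40050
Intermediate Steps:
V(K) = (5 + K)/(2*K) (V(K) = (5 + K)/((2*K)) = (5 + K)*(1/(2*K)) = (5 + K)/(2*K))
J = -5/2 (J = (5*((½)*(5 + 1)/1 - 1*5))/4 = (5*((½)*1*6 - 5))/4 = (5*(3 - 5))/4 = (5*(-2))/4 = (¼)*(-10) = -5/2 ≈ -2.5000)
((-4*J)*(3*3))*(-445) = ((-4*(-5/2))*(3*3))*(-445) = (10*9)*(-445) = 90*(-445) = -40050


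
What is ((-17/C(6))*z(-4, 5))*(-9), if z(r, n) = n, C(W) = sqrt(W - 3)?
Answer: 255*sqrt(3) ≈ 441.67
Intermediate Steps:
C(W) = sqrt(-3 + W)
((-17/C(6))*z(-4, 5))*(-9) = (-17/sqrt(-3 + 6)*5)*(-9) = (-17*sqrt(3)/3*5)*(-9) = -85*sqrt(3)/3*(-9) = 255*sqrt(3)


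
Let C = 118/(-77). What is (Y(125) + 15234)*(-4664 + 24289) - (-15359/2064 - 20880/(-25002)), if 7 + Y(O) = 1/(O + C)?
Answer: 904976239781047153/3028397808 ≈ 2.9883e+8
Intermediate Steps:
C = -118/77 (C = 118*(-1/77) = -118/77 ≈ -1.5325)
Y(O) = -7 + 1/(-118/77 + O) (Y(O) = -7 + 1/(O - 118/77) = -7 + 1/(-118/77 + O))
(Y(125) + 15234)*(-4664 + 24289) - (-15359/2064 - 20880/(-25002)) = (7*(129 - 77*125)/(-118 + 77*125) + 15234)*(-4664 + 24289) - (-15359/2064 - 20880/(-25002)) = (7*(129 - 9625)/(-118 + 9625) + 15234)*19625 - (-15359*1/2064 - 20880*(-1/25002)) = (7*(-9496)/9507 + 15234)*19625 - (-15359/2064 + 1160/1389) = (7*(1/9507)*(-9496) + 15234)*19625 - 1*(-2104379/318544) = (-66472/9507 + 15234)*19625 + 2104379/318544 = (144763166/9507)*19625 + 2104379/318544 = 2840977132750/9507 + 2104379/318544 = 904976239781047153/3028397808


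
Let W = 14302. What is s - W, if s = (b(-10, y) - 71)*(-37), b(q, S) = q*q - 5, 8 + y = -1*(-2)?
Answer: -15190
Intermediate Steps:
y = -6 (y = -8 - 1*(-2) = -8 + 2 = -6)
b(q, S) = -5 + q**2 (b(q, S) = q**2 - 5 = -5 + q**2)
s = -888 (s = ((-5 + (-10)**2) - 71)*(-37) = ((-5 + 100) - 71)*(-37) = (95 - 71)*(-37) = 24*(-37) = -888)
s - W = -888 - 1*14302 = -888 - 14302 = -15190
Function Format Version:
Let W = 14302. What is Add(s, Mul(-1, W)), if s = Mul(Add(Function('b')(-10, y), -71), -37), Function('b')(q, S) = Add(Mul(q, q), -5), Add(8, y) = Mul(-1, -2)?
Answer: -15190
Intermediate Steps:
y = -6 (y = Add(-8, Mul(-1, -2)) = Add(-8, 2) = -6)
Function('b')(q, S) = Add(-5, Pow(q, 2)) (Function('b')(q, S) = Add(Pow(q, 2), -5) = Add(-5, Pow(q, 2)))
s = -888 (s = Mul(Add(Add(-5, Pow(-10, 2)), -71), -37) = Mul(Add(Add(-5, 100), -71), -37) = Mul(Add(95, -71), -37) = Mul(24, -37) = -888)
Add(s, Mul(-1, W)) = Add(-888, Mul(-1, 14302)) = Add(-888, -14302) = -15190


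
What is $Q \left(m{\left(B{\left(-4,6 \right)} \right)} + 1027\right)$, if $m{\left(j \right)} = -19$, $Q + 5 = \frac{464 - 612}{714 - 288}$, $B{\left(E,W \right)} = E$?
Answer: $- \frac{382704}{71} \approx -5390.2$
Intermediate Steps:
$Q = - \frac{1139}{213}$ ($Q = -5 + \frac{464 - 612}{714 - 288} = -5 - \frac{148}{426} = -5 - \frac{74}{213} = - \frac{1139}{213} \approx -5.3474$)
$Q \left(m{\left(B{\left(-4,6 \right)} \right)} + 1027\right) = - \frac{1139 \left(-19 + 1027\right)}{213} = \left(- \frac{1139}{213}\right) 1008 = - \frac{382704}{71}$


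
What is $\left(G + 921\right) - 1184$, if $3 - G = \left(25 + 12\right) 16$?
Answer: $-852$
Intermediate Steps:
$G = -589$ ($G = 3 - \left(25 + 12\right) 16 = 3 - 37 \cdot 16 = 3 - 592 = -589$)
$\left(G + 921\right) - 1184 = \left(-589 + 921\right) - 1184 = 332 - 1184 = -852$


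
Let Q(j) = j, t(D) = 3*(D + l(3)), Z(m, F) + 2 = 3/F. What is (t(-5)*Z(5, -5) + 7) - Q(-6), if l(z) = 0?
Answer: 52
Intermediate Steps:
Z(m, F) = -2 + 3/F
t(D) = 3*D (t(D) = 3*(D + 0) = 3*D)
(t(-5)*Z(5, -5) + 7) - Q(-6) = ((3*(-5))*(-2 + 3/(-5)) + 7) - 1*(-6) = (-15*(-2 + 3*(-⅕)) + 7) + 6 = (-15*(-2 - ⅗) + 7) + 6 = (-15*(-13/5) + 7) + 6 = (39 + 7) + 6 = 46 + 6 = 52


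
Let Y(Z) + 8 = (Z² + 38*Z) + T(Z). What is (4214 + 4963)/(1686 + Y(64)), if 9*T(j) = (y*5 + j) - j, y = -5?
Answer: 11799/10547 ≈ 1.1187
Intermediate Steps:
T(j) = -25/9 (T(j) = ((-5*5 + j) - j)/9 = ((-25 + j) - j)/9 = (⅑)*(-25) = -25/9)
Y(Z) = -97/9 + Z² + 38*Z (Y(Z) = -8 + ((Z² + 38*Z) - 25/9) = -8 + (-25/9 + Z² + 38*Z) = -97/9 + Z² + 38*Z)
(4214 + 4963)/(1686 + Y(64)) = (4214 + 4963)/(1686 + (-97/9 + 64² + 38*64)) = 9177/(1686 + (-97/9 + 4096 + 2432)) = 9177/(1686 + 58655/9) = 9177/(73829/9) = 9177*(9/73829) = 11799/10547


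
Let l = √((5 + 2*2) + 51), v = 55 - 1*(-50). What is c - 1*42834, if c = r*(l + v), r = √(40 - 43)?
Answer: -42834 + I*√3*(105 + 2*√15) ≈ -42834.0 + 195.28*I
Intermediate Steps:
r = I*√3 (r = √(-3) = I*√3 ≈ 1.732*I)
v = 105 (v = 55 + 50 = 105)
l = 2*√15 (l = √((5 + 4) + 51) = √(9 + 51) = √60 = 2*√15 ≈ 7.7460)
c = I*√3*(105 + 2*√15) (c = (I*√3)*(2*√15 + 105) = (I*√3)*(105 + 2*√15) = I*√3*(105 + 2*√15) ≈ 195.28*I)
c - 1*42834 = I*√3*(105 + 2*√15) - 1*42834 = I*√3*(105 + 2*√15) - 42834 = -42834 + I*√3*(105 + 2*√15)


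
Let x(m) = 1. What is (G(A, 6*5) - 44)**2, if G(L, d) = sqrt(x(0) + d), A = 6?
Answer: (44 - sqrt(31))**2 ≈ 1477.0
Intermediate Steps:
G(L, d) = sqrt(1 + d)
(G(A, 6*5) - 44)**2 = (sqrt(1 + 6*5) - 44)**2 = (sqrt(1 + 30) - 44)**2 = (sqrt(31) - 44)**2 = (-44 + sqrt(31))**2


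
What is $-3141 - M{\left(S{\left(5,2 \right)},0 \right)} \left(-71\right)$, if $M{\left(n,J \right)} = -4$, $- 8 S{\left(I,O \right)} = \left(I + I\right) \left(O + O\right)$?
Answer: $-3425$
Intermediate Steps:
$S{\left(I,O \right)} = - \frac{I O}{2}$ ($S{\left(I,O \right)} = - \frac{\left(I + I\right) \left(O + O\right)}{8} = - \frac{2 I 2 O}{8} = - \frac{4 I O}{8} = - \frac{I O}{2}$)
$-3141 - M{\left(S{\left(5,2 \right)},0 \right)} \left(-71\right) = -3141 - \left(-4\right) \left(-71\right) = -3141 - 284 = -3425$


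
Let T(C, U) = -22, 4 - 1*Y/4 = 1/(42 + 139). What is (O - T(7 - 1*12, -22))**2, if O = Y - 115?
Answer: 194351481/32761 ≈ 5932.4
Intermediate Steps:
Y = 2892/181 (Y = 16 - 4/(42 + 139) = 16 - 4/181 = 2892/181 ≈ 15.978)
O = -17923/181 (O = 2892/181 - 115 = -17923/181 ≈ -99.022)
(O - T(7 - 1*12, -22))**2 = (-17923/181 - 1*(-22))**2 = (-17923/181 + 22)**2 = (-13941/181)**2 = 194351481/32761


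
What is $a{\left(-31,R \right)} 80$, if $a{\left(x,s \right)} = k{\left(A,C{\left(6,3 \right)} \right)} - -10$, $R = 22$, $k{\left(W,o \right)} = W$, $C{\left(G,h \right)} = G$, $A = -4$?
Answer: $480$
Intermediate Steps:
$a{\left(x,s \right)} = 6$ ($a{\left(x,s \right)} = -4 - -10 = -4 + 10 = 6$)
$a{\left(-31,R \right)} 80 = 6 \cdot 80 = 480$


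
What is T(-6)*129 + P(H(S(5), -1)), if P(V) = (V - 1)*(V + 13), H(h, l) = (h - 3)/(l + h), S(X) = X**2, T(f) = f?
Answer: -111623/144 ≈ -775.16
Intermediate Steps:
H(h, l) = (-3 + h)/(h + l)
P(V) = (-1 + V)*(13 + V)
T(-6)*129 + P(H(S(5), -1)) = -6*129 + (-13 + ((-3 + 5**2)/(5**2 - 1))**2 + 12*((-3 + 5**2)/(5**2 - 1))) = -774 + (-13 + ((-3 + 25)/(25 - 1))**2 + 12*((-3 + 25)/(25 - 1))) = -774 + (-13 + (22/24)**2 + 12*(22/24)) = -774 + (-13 + ((1/24)*22)**2 + 12*((1/24)*22)) = -774 + (-13 + (11/12)**2 + 12*(11/12)) = -774 + (-13 + 121/144 + 11) = -774 - 167/144 = -111623/144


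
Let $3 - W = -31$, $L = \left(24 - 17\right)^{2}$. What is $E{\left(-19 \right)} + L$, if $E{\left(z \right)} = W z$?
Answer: $-597$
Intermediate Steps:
$L = 49$ ($L = 7^{2} = 49$)
$W = 34$ ($W = 3 - -31 = 3 + 31 = 34$)
$E{\left(z \right)} = 34 z$
$E{\left(-19 \right)} + L = 34 \left(-19\right) + 49 = -646 + 49 = -597$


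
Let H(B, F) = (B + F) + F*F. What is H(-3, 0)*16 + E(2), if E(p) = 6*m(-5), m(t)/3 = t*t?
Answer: 402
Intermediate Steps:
m(t) = 3*t² (m(t) = 3*(t*t) = 3*t²)
E(p) = 450 (E(p) = 6*(3*(-5)²) = 6*(3*25) = 6*75 = 450)
H(B, F) = B + F + F² (H(B, F) = (B + F) + F² = B + F + F²)
H(-3, 0)*16 + E(2) = (-3 + 0 + 0²)*16 + 450 = (-3 + 0 + 0)*16 + 450 = -3*16 + 450 = -48 + 450 = 402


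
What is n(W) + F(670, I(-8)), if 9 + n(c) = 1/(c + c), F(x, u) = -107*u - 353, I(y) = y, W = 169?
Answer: 166973/338 ≈ 494.00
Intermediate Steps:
F(x, u) = -353 - 107*u
n(c) = -9 + 1/(2*c) (n(c) = -9 + 1/(c + c) = -9 + 1/(2*c))
n(W) + F(670, I(-8)) = (-9 + (1/2)/169) + (-353 - 107*(-8)) = (-9 + (1/2)*(1/169)) + (-353 + 856) = (-9 + 1/338) + 503 = -3041/338 + 503 = 166973/338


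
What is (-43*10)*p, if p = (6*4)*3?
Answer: -30960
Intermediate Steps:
p = 72 (p = 24*3 = 72)
(-43*10)*p = -43*10*72 = -430*72 = -30960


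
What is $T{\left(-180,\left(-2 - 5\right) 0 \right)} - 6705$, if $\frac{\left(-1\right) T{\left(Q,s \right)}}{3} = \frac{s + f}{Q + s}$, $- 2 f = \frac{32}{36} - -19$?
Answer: $- \frac{7241579}{1080} \approx -6705.2$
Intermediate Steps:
$f = - \frac{179}{18}$ ($f = - \frac{\frac{32}{36} - -19}{2} = - \frac{32 \cdot \frac{1}{36} + 19}{2} = - \frac{\frac{8}{9} + 19}{2} = \left(- \frac{1}{2}\right) \frac{179}{9} = - \frac{179}{18} \approx -9.9444$)
$T{\left(Q,s \right)} = - \frac{3 \left(- \frac{179}{18} + s\right)}{Q + s}$ ($T{\left(Q,s \right)} = - 3 \frac{s - \frac{179}{18}}{Q + s} = - 3 \frac{- \frac{179}{18} + s}{Q + s} = - \frac{3 \left(- \frac{179}{18} + s\right)}{Q + s}$)
$T{\left(-180,\left(-2 - 5\right) 0 \right)} - 6705 = \frac{\frac{179}{6} - 3 \left(-2 - 5\right) 0}{-180 + \left(-2 - 5\right) 0} - 6705 = \frac{\frac{179}{6} - 3 \left(\left(-7\right) 0\right)}{-180 - 0} - 6705 = \frac{\frac{179}{6} - 0}{-180 + 0} - 6705 = \frac{\frac{179}{6} + 0}{-180} - 6705 = \left(- \frac{1}{180}\right) \frac{179}{6} - 6705 = - \frac{179}{1080} - 6705 = - \frac{7241579}{1080}$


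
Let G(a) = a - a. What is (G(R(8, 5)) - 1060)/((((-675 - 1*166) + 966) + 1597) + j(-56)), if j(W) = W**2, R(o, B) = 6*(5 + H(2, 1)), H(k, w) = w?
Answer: -530/2429 ≈ -0.21820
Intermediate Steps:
R(o, B) = 36 (R(o, B) = 6*(5 + 1) = 6*6 = 36)
G(a) = 0
(G(R(8, 5)) - 1060)/((((-675 - 1*166) + 966) + 1597) + j(-56)) = (0 - 1060)/((((-675 - 1*166) + 966) + 1597) + (-56)**2) = -1060/((((-675 - 166) + 966) + 1597) + 3136) = -1060/(((-841 + 966) + 1597) + 3136) = -1060/((125 + 1597) + 3136) = -1060/(1722 + 3136) = -1060/4858 = -1060*1/4858 = -530/2429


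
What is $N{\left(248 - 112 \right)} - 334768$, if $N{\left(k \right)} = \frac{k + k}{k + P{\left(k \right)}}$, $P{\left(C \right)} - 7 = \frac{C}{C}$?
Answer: $- \frac{3012895}{9} \approx -3.3477 \cdot 10^{5}$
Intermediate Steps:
$P{\left(C \right)} = 8$ ($P{\left(C \right)} = 7 + \frac{C}{C} = 7 + 1 = 8$)
$N{\left(k \right)} = \frac{2 k}{8 + k}$ ($N{\left(k \right)} = \frac{k + k}{k + 8} = \frac{2 k}{8 + k}$)
$N{\left(248 - 112 \right)} - 334768 = \frac{2 \left(248 - 112\right)}{8 + \left(248 - 112\right)} - 334768 = 2 \cdot 136 \frac{1}{8 + 136} - 334768 = 2 \cdot 136 \cdot \frac{1}{144} - 334768 = \frac{17}{9} - 334768 = - \frac{3012895}{9}$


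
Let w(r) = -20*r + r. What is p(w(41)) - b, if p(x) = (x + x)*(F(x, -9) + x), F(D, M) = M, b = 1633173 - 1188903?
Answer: 783434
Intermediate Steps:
b = 444270
w(r) = -19*r
p(x) = 2*x*(-9 + x) (p(x) = (x + x)*(-9 + x) = (2*x)*(-9 + x) = 2*x*(-9 + x))
p(w(41)) - b = 2*(-19*41)*(-9 - 19*41) - 1*444270 = 2*(-779)*(-9 - 779) - 444270 = 2*(-779)*(-788) - 444270 = 1227704 - 444270 = 783434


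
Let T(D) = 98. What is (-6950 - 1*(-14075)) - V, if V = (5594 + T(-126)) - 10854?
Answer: 12287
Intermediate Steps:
V = -5162 (V = (5594 + 98) - 10854 = 5692 - 10854 = -5162)
(-6950 - 1*(-14075)) - V = (-6950 - 1*(-14075)) - 1*(-5162) = (-6950 + 14075) + 5162 = 7125 + 5162 = 12287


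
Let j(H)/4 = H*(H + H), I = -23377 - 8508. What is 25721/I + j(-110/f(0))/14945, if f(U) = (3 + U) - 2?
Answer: 77201933/13614895 ≈ 5.6704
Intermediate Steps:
I = -31885
f(U) = 1 + U
j(H) = 8*H**2 (j(H) = 4*(H*(H + H)) = 4*(H*(2*H)) = 4*(2*H**2) = 8*H**2)
25721/I + j(-110/f(0))/14945 = 25721/(-31885) + (8*(-110/(1 + 0))**2)/14945 = 25721*(-1/31885) + (8*(-110/1)**2)*(1/14945) = -25721/31885 + (8*(-110*1)**2)*(1/14945) = -25721/31885 + (8*(-110)**2)*(1/14945) = -25721/31885 + (8*12100)*(1/14945) = -25721/31885 + 96800*(1/14945) = -25721/31885 + 19360/2989 = 77201933/13614895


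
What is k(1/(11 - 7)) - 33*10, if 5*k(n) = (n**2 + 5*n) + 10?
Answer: -26219/80 ≈ -327.74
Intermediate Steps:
k(n) = 2 + n + n**2/5 (k(n) = ((n**2 + 5*n) + 10)/5 = (10 + n**2 + 5*n)/5 = 2 + n + n**2/5)
k(1/(11 - 7)) - 33*10 = (2 + 1/(11 - 7) + (1/(11 - 7))**2/5) - 33*10 = (2 + 1/4 + (1/4)**2/5) - 330 = (2 + 1/4 + (1/5)*(1/16)) - 330 = (2 + 1/4 + 1/80) - 330 = 181/80 - 330 = -26219/80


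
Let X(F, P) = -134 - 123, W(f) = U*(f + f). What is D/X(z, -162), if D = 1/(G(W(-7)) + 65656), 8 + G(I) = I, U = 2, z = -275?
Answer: -1/16864340 ≈ -5.9297e-8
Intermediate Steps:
W(f) = 4*f (W(f) = 2*(f + f) = 2*(2*f) = 4*f)
X(F, P) = -257
G(I) = -8 + I
D = 1/65620 (D = 1/((-8 + 4*(-7)) + 65656) = 1/((-8 - 28) + 65656) = 1/(-36 + 65656) = 1/65620 ≈ 1.5239e-5)
D/X(z, -162) = (1/65620)/(-257) = (1/65620)*(-1/257) = -1/16864340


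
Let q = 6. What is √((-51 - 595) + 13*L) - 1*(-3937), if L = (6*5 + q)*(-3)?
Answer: 3937 + 5*I*√82 ≈ 3937.0 + 45.277*I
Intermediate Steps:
L = -108 (L = (6*5 + 6)*(-3) = (30 + 6)*(-3) = 36*(-3) = -108)
√((-51 - 595) + 13*L) - 1*(-3937) = √((-51 - 595) + 13*(-108)) - 1*(-3937) = √(-646 - 1404) + 3937 = √(-2050) + 3937 = 5*I*√82 + 3937 = 3937 + 5*I*√82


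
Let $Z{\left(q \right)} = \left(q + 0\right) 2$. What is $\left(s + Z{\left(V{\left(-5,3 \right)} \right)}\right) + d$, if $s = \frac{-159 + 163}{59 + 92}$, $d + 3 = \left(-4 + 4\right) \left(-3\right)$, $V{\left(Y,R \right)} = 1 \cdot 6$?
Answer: $\frac{1363}{151} \approx 9.0265$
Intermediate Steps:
$V{\left(Y,R \right)} = 6$
$d = -3$ ($d = -3 + \left(-4 + 4\right) \left(-3\right) = -3 + 0 \left(-3\right) = -3 + 0 = -3$)
$Z{\left(q \right)} = 2 q$ ($Z{\left(q \right)} = q 2 = 2 q$)
$s = \frac{4}{151} \approx 0.02649$
$\left(s + Z{\left(V{\left(-5,3 \right)} \right)}\right) + d = \left(\frac{4}{151} + 2 \cdot 6\right) - 3 = \left(\frac{4}{151} + 12\right) - 3 = \frac{1816}{151} - 3 = \frac{1363}{151}$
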